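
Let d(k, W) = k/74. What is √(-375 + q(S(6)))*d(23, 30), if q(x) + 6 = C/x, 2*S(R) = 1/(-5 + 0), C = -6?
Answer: 23*I*√321/74 ≈ 5.5686*I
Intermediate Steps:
d(k, W) = k/74 (d(k, W) = k*(1/74) = k/74)
S(R) = -⅒ (S(R) = 1/(2*(-5 + 0)) = (½)/(-5) = (½)*(-⅕) = -⅒)
q(x) = -6 - 6/x
√(-375 + q(S(6)))*d(23, 30) = √(-375 + (-6 - 6/(-⅒)))*((1/74)*23) = √(-375 + (-6 - 6*(-10)))*(23/74) = √(-375 + (-6 + 60))*(23/74) = √(-375 + 54)*(23/74) = √(-321)*(23/74) = (I*√321)*(23/74) = 23*I*√321/74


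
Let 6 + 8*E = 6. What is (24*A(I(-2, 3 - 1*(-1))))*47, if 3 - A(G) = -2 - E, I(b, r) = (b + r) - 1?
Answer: 5640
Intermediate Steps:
E = 0 (E = -¾ + (⅛)*6 = -¾ + ¾ = 0)
I(b, r) = -1 + b + r
A(G) = 5 (A(G) = 3 - (-2 - 1*0) = 3 - (-2 + 0) = 3 - 1*(-2) = 3 + 2 = 5)
(24*A(I(-2, 3 - 1*(-1))))*47 = (24*5)*47 = 120*47 = 5640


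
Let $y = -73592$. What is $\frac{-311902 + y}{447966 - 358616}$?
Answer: $- \frac{192747}{44675} \approx -4.3144$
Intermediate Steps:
$\frac{-311902 + y}{447966 - 358616} = \frac{-311902 - 73592}{447966 - 358616} = - \frac{385494}{89350} = \left(-385494\right) \frac{1}{89350} = - \frac{192747}{44675}$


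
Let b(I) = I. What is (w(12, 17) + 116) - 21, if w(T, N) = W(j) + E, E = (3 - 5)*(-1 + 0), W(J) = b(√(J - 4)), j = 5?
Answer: 98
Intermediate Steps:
W(J) = √(-4 + J) (W(J) = √(J - 4) = √(-4 + J))
E = 2 (E = -2*(-1) = 2)
w(T, N) = 3 (w(T, N) = √(-4 + 5) + 2 = √1 + 2 = 1 + 2 = 3)
(w(12, 17) + 116) - 21 = (3 + 116) - 21 = 119 - 21 = 98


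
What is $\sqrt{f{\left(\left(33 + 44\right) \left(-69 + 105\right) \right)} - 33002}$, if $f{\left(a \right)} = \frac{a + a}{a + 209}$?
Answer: $\frac{i \sqrt{2423563298}}{271} \approx 181.66 i$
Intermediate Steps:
$f{\left(a \right)} = \frac{2 a}{209 + a}$
$\sqrt{f{\left(\left(33 + 44\right) \left(-69 + 105\right) \right)} - 33002} = \sqrt{\frac{2 \left(33 + 44\right) \left(-69 + 105\right)}{209 + \left(33 + 44\right) \left(-69 + 105\right)} - 33002} = \sqrt{\frac{2 \cdot 77 \cdot 36}{209 + 77 \cdot 36} - 33002} = \sqrt{2 \cdot 2772 \frac{1}{209 + 2772} - 33002} = \sqrt{2 \cdot 2772 \cdot \frac{1}{2981} - 33002} = \sqrt{\frac{504}{271} - 33002} = \sqrt{- \frac{8943038}{271}} = \frac{i \sqrt{2423563298}}{271}$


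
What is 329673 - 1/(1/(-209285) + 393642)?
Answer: 27159571408888852/82383365969 ≈ 3.2967e+5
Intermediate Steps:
329673 - 1/(1/(-209285) + 393642) = 329673 - 1/(-1/209285 + 393642) = 329673 - 1/82383365969/209285 = 329673 - 1*209285/82383365969 = 329673 - 209285/82383365969 = 27159571408888852/82383365969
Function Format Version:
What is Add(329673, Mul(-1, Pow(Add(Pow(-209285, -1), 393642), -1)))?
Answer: Rational(27159571408888852, 82383365969) ≈ 3.2967e+5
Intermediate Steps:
Add(329673, Mul(-1, Pow(Add(Pow(-209285, -1), 393642), -1))) = Add(329673, Mul(-1, Pow(Add(Rational(-1, 209285), 393642), -1))) = Add(329673, Mul(-1, Pow(Rational(82383365969, 209285), -1))) = Add(329673, Mul(-1, Rational(209285, 82383365969))) = Add(329673, Rational(-209285, 82383365969)) = Rational(27159571408888852, 82383365969)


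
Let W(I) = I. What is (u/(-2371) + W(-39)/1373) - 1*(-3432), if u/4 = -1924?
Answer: 11182948595/3255383 ≈ 3435.2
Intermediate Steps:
u = -7696 (u = 4*(-1924) = -7696)
(u/(-2371) + W(-39)/1373) - 1*(-3432) = (-7696/(-2371) - 39/1373) - 1*(-3432) = (-7696*(-1/2371) - 39*1/1373) + 3432 = (7696/2371 - 39/1373) + 3432 = 10474139/3255383 + 3432 = 11182948595/3255383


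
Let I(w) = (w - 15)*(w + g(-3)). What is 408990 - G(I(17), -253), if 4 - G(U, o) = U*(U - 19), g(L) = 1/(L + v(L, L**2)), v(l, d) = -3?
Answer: 3685318/9 ≈ 4.0948e+5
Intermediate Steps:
g(L) = 1/(-3 + L) (g(L) = 1/(L - 3) = 1/(-3 + L))
I(w) = (-15 + w)*(-1/6 + w) (I(w) = (w - 15)*(w + 1/(-3 - 3)) = (-15 + w)*(w + 1/(-6)) = (-15 + w)*(w - 1/6) = (-15 + w)*(-1/6 + w))
G(U, o) = 4 - U*(-19 + U) (G(U, o) = 4 - U*(U - 19) = 4 - U*(-19 + U))
408990 - G(I(17), -253) = 408990 - (4 - (5/2 + 17**2 - 91/6*17)**2 + 19*(5/2 + 17**2 - 91/6*17)) = 408990 - (4 - (5/2 + 289 - 1547/6)**2 + 19*(5/2 + 289 - 1547/6)) = 408990 - (4 - (101/3)**2 + 19*(101/3)) = 408990 - (4 - 1*10201/9 + 1919/3) = 408990 - (4 - 10201/9 + 1919/3) = 408990 - 1*(-4408/9) = 408990 + 4408/9 = 3685318/9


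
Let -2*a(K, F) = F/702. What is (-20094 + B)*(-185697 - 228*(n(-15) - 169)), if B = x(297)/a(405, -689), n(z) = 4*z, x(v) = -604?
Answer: 150866615790/53 ≈ 2.8465e+9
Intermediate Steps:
a(K, F) = -F/1404 (a(K, F) = -F/(2*702) = -F/1404)
B = -65232/53 (B = -604/((-1/1404*(-689))) = -604/53/108 = -604*108/53 = -65232/53 ≈ -1230.8)
(-20094 + B)*(-185697 - 228*(n(-15) - 169)) = (-20094 - 65232/53)*(-185697 - 228*(4*(-15) - 169)) = -1130214*(-185697 - 228*(-60 - 169))/53 = -1130214*(-185697 - 228*(-229))/53 = -1130214*(-185697 + 52212)/53 = -1130214/53*(-133485) = 150866615790/53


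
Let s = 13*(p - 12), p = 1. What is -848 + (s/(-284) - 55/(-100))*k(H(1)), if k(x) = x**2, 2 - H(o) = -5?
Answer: -282714/355 ≈ -796.38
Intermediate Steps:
s = -143 (s = 13*(1 - 12) = 13*(-11) = -143)
H(o) = 7 (H(o) = 2 - 1*(-5) = 2 + 5 = 7)
-848 + (s/(-284) - 55/(-100))*k(H(1)) = -848 + (-143/(-284) - 55/(-100))*7**2 = -848 + (-143*(-1/284) - 55*(-1/100))*49 = -848 + (143/284 + 11/20)*49 = -848 + (374/355)*49 = -848 + 18326/355 = -282714/355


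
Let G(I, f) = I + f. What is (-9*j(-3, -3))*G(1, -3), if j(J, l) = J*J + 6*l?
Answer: -162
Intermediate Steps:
j(J, l) = J**2 + 6*l
(-9*j(-3, -3))*G(1, -3) = (-9*((-3)**2 + 6*(-3)))*(1 - 3) = -9*(9 - 18)*(-2) = -9*(-9)*(-2) = 81*(-2) = -162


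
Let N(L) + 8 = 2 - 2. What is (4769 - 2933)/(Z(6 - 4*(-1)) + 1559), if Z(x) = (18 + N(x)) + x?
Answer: 1836/1579 ≈ 1.1628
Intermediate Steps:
N(L) = -8 (N(L) = -8 + (2 - 2) = -8 + 0 = -8)
Z(x) = 10 + x (Z(x) = (18 - 8) + x = 10 + x)
(4769 - 2933)/(Z(6 - 4*(-1)) + 1559) = (4769 - 2933)/((10 + (6 - 4*(-1))) + 1559) = 1836/((10 + (6 + 4)) + 1559) = 1836/((10 + 10) + 1559) = 1836/(20 + 1559) = 1836/1579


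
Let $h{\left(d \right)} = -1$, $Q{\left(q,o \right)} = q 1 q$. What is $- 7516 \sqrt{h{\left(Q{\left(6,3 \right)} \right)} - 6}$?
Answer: $- 7516 i \sqrt{7} \approx - 19885.0 i$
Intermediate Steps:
$Q{\left(q,o \right)} = q^{2}$ ($Q{\left(q,o \right)} = q q = q^{2}$)
$- 7516 \sqrt{h{\left(Q{\left(6,3 \right)} \right)} - 6} = - 7516 \sqrt{-1 - 6} = - 7516 \sqrt{-7} = - 7516 i \sqrt{7}$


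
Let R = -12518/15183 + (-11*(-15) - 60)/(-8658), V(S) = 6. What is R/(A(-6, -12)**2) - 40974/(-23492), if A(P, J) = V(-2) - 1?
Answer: 262047212093/153180907425 ≈ 1.7107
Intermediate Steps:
R = -12219451/14606046 (R = -12518*1/15183 + (165 - 60)*(-1/8658) = -12518/15183 + 105*(-1/8658) = -12518/15183 - 35/2886 = -12219451/14606046 ≈ -0.83660)
A(P, J) = 5 (A(P, J) = 6 - 1 = 5)
R/(A(-6, -12)**2) - 40974/(-23492) = -12219451/(14606046*(5**2)) - 40974/(-23492) = -12219451/14606046/25 - 40974*(-1/23492) = -12219451/14606046*1/25 + 20487/11746 = -12219451/365151150 + 20487/11746 = 262047212093/153180907425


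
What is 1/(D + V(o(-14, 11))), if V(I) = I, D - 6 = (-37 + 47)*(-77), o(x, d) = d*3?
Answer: -1/731 ≈ -0.0013680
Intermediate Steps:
o(x, d) = 3*d
D = -764 (D = 6 + (-37 + 47)*(-77) = 6 + 10*(-77) = 6 - 770 = -764)
1/(D + V(o(-14, 11))) = 1/(-764 + 3*11) = 1/(-764 + 33) = 1/(-731) = -1/731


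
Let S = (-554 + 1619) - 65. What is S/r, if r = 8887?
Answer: 1000/8887 ≈ 0.11252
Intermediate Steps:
S = 1000 (S = 1065 - 65 = 1000)
S/r = 1000/8887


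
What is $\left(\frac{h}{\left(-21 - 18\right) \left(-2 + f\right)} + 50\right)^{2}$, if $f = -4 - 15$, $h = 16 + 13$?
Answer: $\frac{1679278441}{670761} \approx 2503.5$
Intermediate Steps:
$h = 29$
$f = -19$ ($f = -4 - 15 = -19$)
$\left(\frac{h}{\left(-21 - 18\right) \left(-2 + f\right)} + 50\right)^{2} = \left(\frac{29}{\left(-21 - 18\right) \left(-2 - 19\right)} + 50\right)^{2} = \left(\frac{29}{\left(-39\right) \left(-21\right)} + 50\right)^{2} = \left(\frac{29}{819} + 50\right)^{2} = \left(\frac{40979}{819}\right)^{2} = \frac{1679278441}{670761}$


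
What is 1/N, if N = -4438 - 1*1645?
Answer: -1/6083 ≈ -0.00016439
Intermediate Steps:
N = -6083 (N = -4438 - 1645 = -6083)
1/N = 1/(-6083) = -1/6083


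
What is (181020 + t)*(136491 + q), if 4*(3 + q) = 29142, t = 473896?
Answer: 94159565526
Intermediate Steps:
q = 14565/2 (q = -3 + (1/4)*29142 = -3 + 14571/2 = 14565/2 ≈ 7282.5)
(181020 + t)*(136491 + q) = (181020 + 473896)*(136491 + 14565/2) = 654916*(287547/2) = 94159565526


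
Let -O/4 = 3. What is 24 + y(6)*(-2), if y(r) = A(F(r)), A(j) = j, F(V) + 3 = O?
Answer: 54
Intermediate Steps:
O = -12 (O = -4*3 = -12)
F(V) = -15 (F(V) = -3 - 12 = -15)
y(r) = -15
24 + y(6)*(-2) = 24 - 15*(-2) = 24 + 30 = 54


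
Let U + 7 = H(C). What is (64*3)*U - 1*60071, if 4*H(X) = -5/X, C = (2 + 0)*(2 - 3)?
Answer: -61295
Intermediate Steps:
C = -2 (C = 2*(-1) = -2)
H(X) = -5/(4*X) (H(X) = (-5/X)/4 = -5/(4*X))
U = -51/8 (U = -7 - 5/4/(-2) = -7 - 5/4*(-½) = -7 + 5/8 = -51/8 ≈ -6.3750)
(64*3)*U - 1*60071 = (64*3)*(-51/8) - 1*60071 = 192*(-51/8) - 60071 = -1224 - 60071 = -61295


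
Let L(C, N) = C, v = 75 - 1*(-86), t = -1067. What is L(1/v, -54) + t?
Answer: -171786/161 ≈ -1067.0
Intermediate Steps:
v = 161 (v = 75 + 86 = 161)
L(1/v, -54) + t = 1/161 - 1067 = -171786/161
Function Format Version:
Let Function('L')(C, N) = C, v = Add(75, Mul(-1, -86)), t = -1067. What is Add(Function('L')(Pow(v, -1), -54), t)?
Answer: Rational(-171786, 161) ≈ -1067.0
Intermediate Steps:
v = 161 (v = Add(75, 86) = 161)
Add(Function('L')(Pow(v, -1), -54), t) = Add(Pow(161, -1), -1067) = Add(Rational(1, 161), -1067) = Rational(-171786, 161)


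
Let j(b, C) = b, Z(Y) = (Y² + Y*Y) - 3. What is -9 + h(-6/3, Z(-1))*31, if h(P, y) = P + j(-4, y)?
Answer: -195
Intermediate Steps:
Z(Y) = -3 + 2*Y² (Z(Y) = (Y² + Y²) - 3 = 2*Y² - 3 = -3 + 2*Y²)
h(P, y) = -4 + P (h(P, y) = P - 4 = -4 + P)
-9 + h(-6/3, Z(-1))*31 = -9 + (-4 - 6/3)*31 = -9 + (-4 - 6*⅓)*31 = -9 + (-4 - 2)*31 = -9 - 6*31 = -9 - 186 = -195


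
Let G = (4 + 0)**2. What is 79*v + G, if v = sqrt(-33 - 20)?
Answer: 16 + 79*I*sqrt(53) ≈ 16.0 + 575.13*I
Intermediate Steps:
G = 16 (G = 4**2 = 16)
v = I*sqrt(53) (v = sqrt(-53) = I*sqrt(53) ≈ 7.2801*I)
79*v + G = 79*(I*sqrt(53)) + 16 = 79*I*sqrt(53) + 16 = 16 + 79*I*sqrt(53)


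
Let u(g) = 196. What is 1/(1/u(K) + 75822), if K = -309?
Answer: 196/14861113 ≈ 1.3189e-5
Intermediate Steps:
1/(1/u(K) + 75822) = 1/(1/196 + 75822) = 1/(14861113/196) = 196/14861113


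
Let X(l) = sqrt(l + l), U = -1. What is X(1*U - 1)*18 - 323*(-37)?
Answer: 11951 + 36*I ≈ 11951.0 + 36.0*I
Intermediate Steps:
X(l) = sqrt(2)*sqrt(l) (X(l) = sqrt(2*l) = sqrt(2)*sqrt(l))
X(1*U - 1)*18 - 323*(-37) = (sqrt(2)*sqrt(1*(-1) - 1))*18 - 323*(-37) = (sqrt(2)*sqrt(-1 - 1))*18 + 11951 = (sqrt(2)*sqrt(-2))*18 + 11951 = (sqrt(2)*(I*sqrt(2)))*18 + 11951 = (2*I)*18 + 11951 = 36*I + 11951 = 11951 + 36*I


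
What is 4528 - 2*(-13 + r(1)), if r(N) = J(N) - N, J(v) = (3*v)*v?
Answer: 4550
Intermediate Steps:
J(v) = 3*v²
r(N) = -N + 3*N² (r(N) = 3*N² - N = -N + 3*N²)
4528 - 2*(-13 + r(1)) = 4528 - 2*(-13 + 1*(-1 + 3*1)) = 4528 - 2*(-13 + 1*(-1 + 3)) = 4528 - 2*(-13 + 1*2) = 4528 - 2*(-13 + 2) = 4528 - 2*(-11) = 4528 + 22 = 4550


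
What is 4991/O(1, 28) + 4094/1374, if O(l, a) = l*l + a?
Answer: 3488180/19923 ≈ 175.08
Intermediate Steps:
O(l, a) = a + l² (O(l, a) = l² + a = a + l²)
4991/O(1, 28) + 4094/1374 = 4991/(28 + 1²) + 4094/1374 = 4991/(28 + 1) + 4094*(1/1374) = 4991/29 + 2047/687 = 3488180/19923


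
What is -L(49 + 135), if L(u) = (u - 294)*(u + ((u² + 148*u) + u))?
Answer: 6760160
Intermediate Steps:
L(u) = (-294 + u)*(u² + 150*u) (L(u) = (-294 + u)*(u + (u² + 149*u)) = (-294 + u)*(u² + 150*u))
-L(49 + 135) = -(49 + 135)*(-44100 + (49 + 135)² - 144*(49 + 135)) = -184*(-44100 + 184² - 144*184) = -184*(-44100 + 33856 - 26496) = -184*(-36740) = -1*(-6760160) = 6760160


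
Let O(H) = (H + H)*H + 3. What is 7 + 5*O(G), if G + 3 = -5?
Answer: 662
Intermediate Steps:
G = -8 (G = -3 - 5 = -8)
O(H) = 3 + 2*H**2 (O(H) = (2*H)*H + 3 = 2*H**2 + 3 = 3 + 2*H**2)
7 + 5*O(G) = 7 + 5*(3 + 2*(-8)**2) = 7 + 5*(3 + 2*64) = 7 + 5*(3 + 128) = 7 + 5*131 = 7 + 655 = 662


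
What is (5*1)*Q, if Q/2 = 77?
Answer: 770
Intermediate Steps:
Q = 154 (Q = 2*77 = 154)
(5*1)*Q = (5*1)*154 = 5*154 = 770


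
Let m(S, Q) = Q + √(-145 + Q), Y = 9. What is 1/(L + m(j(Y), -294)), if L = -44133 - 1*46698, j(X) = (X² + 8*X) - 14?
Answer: -91125/8303766064 - I*√439/8303766064 ≈ -1.0974e-5 - 2.5232e-9*I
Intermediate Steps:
j(X) = -14 + X² + 8*X
L = -90831 (L = -44133 - 46698 = -90831)
1/(L + m(j(Y), -294)) = 1/(-90831 + (-294 + √(-145 - 294))) = 1/(-90831 + (-294 + √(-439))) = 1/(-90831 + (-294 + I*√439)) = 1/(-91125 + I*√439)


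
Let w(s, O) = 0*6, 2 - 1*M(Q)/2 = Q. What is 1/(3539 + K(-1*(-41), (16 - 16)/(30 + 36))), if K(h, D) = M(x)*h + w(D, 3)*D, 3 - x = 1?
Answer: 1/3539 ≈ 0.00028257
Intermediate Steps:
x = 2 (x = 3 - 1*1 = 3 - 1 = 2)
M(Q) = 4 - 2*Q
w(s, O) = 0
K(h, D) = 0 (K(h, D) = (4 - 2*2)*h + 0*D = (4 - 4)*h + 0 = 0*h + 0 = 0 + 0 = 0)
1/(3539 + K(-1*(-41), (16 - 16)/(30 + 36))) = 1/(3539 + 0) = 1/3539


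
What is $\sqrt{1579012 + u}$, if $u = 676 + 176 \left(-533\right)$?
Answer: $22 \sqrt{3070} \approx 1219.0$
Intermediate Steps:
$u = -93132$ ($u = 676 - 93808 = -93132$)
$\sqrt{1579012 + u} = \sqrt{1579012 - 93132} = \sqrt{1485880} = 22 \sqrt{3070}$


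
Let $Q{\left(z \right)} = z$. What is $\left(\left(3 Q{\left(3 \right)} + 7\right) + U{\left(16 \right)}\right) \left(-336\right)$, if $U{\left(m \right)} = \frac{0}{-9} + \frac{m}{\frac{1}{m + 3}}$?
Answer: $-107520$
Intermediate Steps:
$U{\left(m \right)} = m \left(3 + m\right)$ ($U{\left(m \right)} = 0 \left(- \frac{1}{9}\right) + \frac{m}{\frac{1}{3 + m}} = 0 + m \left(3 + m\right) = m \left(3 + m\right)$)
$\left(\left(3 Q{\left(3 \right)} + 7\right) + U{\left(16 \right)}\right) \left(-336\right) = \left(\left(3 \cdot 3 + 7\right) + 16 \left(3 + 16\right)\right) \left(-336\right) = \left(\left(9 + 7\right) + 16 \cdot 19\right) \left(-336\right) = \left(16 + 304\right) \left(-336\right) = 320 \left(-336\right) = -107520$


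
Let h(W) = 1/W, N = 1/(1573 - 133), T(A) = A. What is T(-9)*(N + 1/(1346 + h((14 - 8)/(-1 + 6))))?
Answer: -16721/1292960 ≈ -0.012932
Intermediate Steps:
N = 1/1440 ≈ 0.00069444
T(-9)*(N + 1/(1346 + h((14 - 8)/(-1 + 6)))) = -9*(1/1440 + 1/(1346 + 1/((14 - 8)/(-1 + 6)))) = -9*(1/1440 + 1/(1346 + 1/(6/5))) = -9*(1/1440 + 1/(1346 + ⅚)) = -9*(1/1440 + 1/(8081/6)) = -9*(1/1440 + 6/8081) = -9*16721/11636640 = -16721/1292960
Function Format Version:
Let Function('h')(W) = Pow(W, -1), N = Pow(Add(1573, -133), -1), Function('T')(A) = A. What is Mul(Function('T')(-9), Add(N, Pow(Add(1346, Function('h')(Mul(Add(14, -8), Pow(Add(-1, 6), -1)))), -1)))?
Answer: Rational(-16721, 1292960) ≈ -0.012932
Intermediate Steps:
N = Rational(1, 1440) (N = Pow(1440, -1) = Rational(1, 1440) ≈ 0.00069444)
Mul(Function('T')(-9), Add(N, Pow(Add(1346, Function('h')(Mul(Add(14, -8), Pow(Add(-1, 6), -1)))), -1))) = Mul(-9, Add(Rational(1, 1440), Pow(Add(1346, Pow(Mul(Add(14, -8), Pow(Add(-1, 6), -1)), -1)), -1))) = Mul(-9, Add(Rational(1, 1440), Pow(Add(1346, Pow(Mul(6, Pow(5, -1)), -1)), -1))) = Mul(-9, Add(Rational(1, 1440), Pow(Add(1346, Pow(Mul(6, Rational(1, 5)), -1)), -1))) = Mul(-9, Add(Rational(1, 1440), Pow(Add(1346, Pow(Rational(6, 5), -1)), -1))) = Mul(-9, Add(Rational(1, 1440), Pow(Add(1346, Rational(5, 6)), -1))) = Mul(-9, Add(Rational(1, 1440), Pow(Rational(8081, 6), -1))) = Mul(-9, Add(Rational(1, 1440), Rational(6, 8081))) = Mul(-9, Rational(16721, 11636640)) = Rational(-16721, 1292960)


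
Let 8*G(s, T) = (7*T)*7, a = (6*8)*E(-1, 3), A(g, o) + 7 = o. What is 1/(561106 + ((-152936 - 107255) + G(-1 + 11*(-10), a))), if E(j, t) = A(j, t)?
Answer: 1/299739 ≈ 3.3362e-6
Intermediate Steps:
A(g, o) = -7 + o
E(j, t) = -7 + t
a = -192 (a = (6*8)*(-7 + 3) = 48*(-4) = -192)
G(s, T) = 49*T/8 (G(s, T) = ((7*T)*7)/8 = (49*T)/8 = 49*T/8)
1/(561106 + ((-152936 - 107255) + G(-1 + 11*(-10), a))) = 1/(561106 + ((-152936 - 107255) + (49/8)*(-192))) = 1/(561106 + (-260191 - 1176)) = 1/(561106 - 261367) = 1/299739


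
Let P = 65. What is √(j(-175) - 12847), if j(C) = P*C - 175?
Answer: I*√24397 ≈ 156.2*I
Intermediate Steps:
j(C) = -175 + 65*C (j(C) = 65*C - 175 = -175 + 65*C)
√(j(-175) - 12847) = √((-175 + 65*(-175)) - 12847) = √((-175 - 11375) - 12847) = √(-11550 - 12847) = √(-24397) = I*√24397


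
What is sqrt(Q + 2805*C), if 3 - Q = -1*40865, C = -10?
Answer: sqrt(12818) ≈ 113.22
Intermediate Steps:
Q = 40868 (Q = 3 - (-1)*40865 = 3 - 1*(-40865) = 3 + 40865 = 40868)
sqrt(Q + 2805*C) = sqrt(40868 + 2805*(-10)) = sqrt(40868 - 28050) = sqrt(12818)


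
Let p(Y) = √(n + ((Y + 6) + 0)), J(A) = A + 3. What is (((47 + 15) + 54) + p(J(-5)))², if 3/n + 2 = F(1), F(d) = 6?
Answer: (232 + √19)²/4 ≈ 13966.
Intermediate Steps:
J(A) = 3 + A
n = ¾ (n = 3/(-2 + 6) = 3/4 = 3*(¼) = ¾ ≈ 0.75000)
p(Y) = √(27/4 + Y) (p(Y) = √(¾ + ((Y + 6) + 0)) = √(¾ + ((6 + Y) + 0)) = √(¾ + (6 + Y)) = √(27/4 + Y))
(((47 + 15) + 54) + p(J(-5)))² = (((47 + 15) + 54) + √(27 + 4*(3 - 5))/2)² = ((62 + 54) + √(27 + 4*(-2))/2)² = (116 + √(27 - 8)/2)² = (116 + √19/2)²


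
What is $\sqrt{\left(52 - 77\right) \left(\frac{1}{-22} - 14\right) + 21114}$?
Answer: $\frac{\sqrt{10389126}}{22} \approx 146.51$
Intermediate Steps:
$\sqrt{\left(52 - 77\right) \left(\frac{1}{-22} - 14\right) + 21114} = \sqrt{- 25 \left(- \frac{1}{22} - 14\right) + 21114} = \sqrt{\left(-25\right) \left(- \frac{309}{22}\right) + 21114} = \sqrt{\frac{7725}{22} + 21114} = \sqrt{\frac{472233}{22}} = \frac{\sqrt{10389126}}{22}$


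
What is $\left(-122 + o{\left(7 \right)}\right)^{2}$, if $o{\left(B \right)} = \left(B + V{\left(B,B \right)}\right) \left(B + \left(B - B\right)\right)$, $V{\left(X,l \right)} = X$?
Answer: $576$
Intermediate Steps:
$o{\left(B \right)} = 2 B^{2}$ ($o{\left(B \right)} = \left(B + B\right) \left(B + \left(B - B\right)\right) = 2 B \left(B + 0\right) = 2 B B = 2 B^{2}$)
$\left(-122 + o{\left(7 \right)}\right)^{2} = \left(-122 + 2 \cdot 7^{2}\right)^{2} = \left(-122 + 2 \cdot 49\right)^{2} = \left(-122 + 98\right)^{2} = \left(-24\right)^{2} = 576$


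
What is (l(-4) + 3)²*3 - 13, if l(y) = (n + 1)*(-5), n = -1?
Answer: 14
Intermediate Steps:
l(y) = 0 (l(y) = (-1 + 1)*(-5) = 0*(-5) = 0)
(l(-4) + 3)²*3 - 13 = (0 + 3)²*3 - 13 = 3²*3 - 13 = 9*3 - 13 = 27 - 13 = 14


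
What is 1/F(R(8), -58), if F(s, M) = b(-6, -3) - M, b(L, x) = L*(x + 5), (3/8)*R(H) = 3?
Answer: 1/46 ≈ 0.021739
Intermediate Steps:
R(H) = 8 (R(H) = (8/3)*3 = 8)
b(L, x) = L*(5 + x)
F(s, M) = -12 - M (F(s, M) = -6*(5 - 3) - M = -6*2 - M = -12 - M)
1/F(R(8), -58) = 1/(-12 - 1*(-58)) = 1/(-12 + 58) = 1/46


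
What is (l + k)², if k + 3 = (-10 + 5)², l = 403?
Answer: 180625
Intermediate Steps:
k = 22 (k = -3 + (-10 + 5)² = -3 + (-5)² = -3 + 25 = 22)
(l + k)² = (403 + 22)² = 425² = 180625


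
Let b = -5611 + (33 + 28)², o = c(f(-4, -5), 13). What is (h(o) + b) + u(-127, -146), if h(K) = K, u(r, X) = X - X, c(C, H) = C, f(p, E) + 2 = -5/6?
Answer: -11357/6 ≈ -1892.8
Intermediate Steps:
f(p, E) = -17/6 (f(p, E) = -2 - 5/6 = -2 - 5*⅙ = -2 - ⅚ = -17/6)
u(r, X) = 0
o = -17/6 ≈ -2.8333
b = -1890 (b = -5611 + 61² = -5611 + 3721 = -1890)
(h(o) + b) + u(-127, -146) = (-17/6 - 1890) + 0 = -11357/6 + 0 = -11357/6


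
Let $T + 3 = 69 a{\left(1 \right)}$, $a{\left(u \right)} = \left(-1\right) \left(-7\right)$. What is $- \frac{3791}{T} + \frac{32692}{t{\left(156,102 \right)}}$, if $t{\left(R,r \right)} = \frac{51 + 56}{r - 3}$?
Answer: $\frac{1553118203}{51360} \approx 30240.0$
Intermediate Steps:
$a{\left(u \right)} = 7$
$T = 480$ ($T = -3 + 69 \cdot 7 = -3 + 483 = 480$)
$t{\left(R,r \right)} = \frac{107}{-3 + r}$
$- \frac{3791}{T} + \frac{32692}{t{\left(156,102 \right)}} = - \frac{3791}{480} + \frac{32692}{107 \frac{1}{-3 + 102}} = \left(-3791\right) \frac{1}{480} + \frac{32692}{107 \cdot \frac{1}{99}} = - \frac{3791}{480} + \frac{32692}{107 \cdot \frac{1}{99}} = - \frac{3791}{480} + \frac{32692}{\frac{107}{99}} = - \frac{3791}{480} + 32692 \cdot \frac{99}{107} = - \frac{3791}{480} + \frac{3236508}{107} = \frac{1553118203}{51360}$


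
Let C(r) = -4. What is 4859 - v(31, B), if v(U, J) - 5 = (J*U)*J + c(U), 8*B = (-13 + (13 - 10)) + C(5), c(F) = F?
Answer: 75649/16 ≈ 4728.1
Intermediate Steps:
B = -7/4 (B = ((-13 + (13 - 10)) - 4)/8 = ((-13 + 3) - 4)/8 = (-10 - 4)/8 = (⅛)*(-14) = -7/4 ≈ -1.7500)
v(U, J) = 5 + U + U*J² (v(U, J) = 5 + ((J*U)*J + U) = 5 + (U*J² + U) = 5 + (U + U*J²) = 5 + U + U*J²)
4859 - v(31, B) = 4859 - (5 + 31 + 31*(-7/4)²) = 4859 - (5 + 31 + 31*(49/16)) = 4859 - (5 + 31 + 1519/16) = 4859 - 1*2095/16 = 4859 - 2095/16 = 75649/16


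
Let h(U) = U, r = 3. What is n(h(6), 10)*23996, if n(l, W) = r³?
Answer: 647892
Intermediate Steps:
n(l, W) = 27 (n(l, W) = 3³ = 27)
n(h(6), 10)*23996 = 27*23996 = 647892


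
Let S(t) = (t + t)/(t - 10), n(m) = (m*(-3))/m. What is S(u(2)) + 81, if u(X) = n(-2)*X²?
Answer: 903/11 ≈ 82.091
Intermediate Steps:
n(m) = -3 (n(m) = (-3*m)/m = -3)
u(X) = -3*X²
S(t) = 2*t/(-10 + t) (S(t) = (2*t)/(-10 + t) = 2*t/(-10 + t))
S(u(2)) + 81 = 2*(-3*2²)/(-10 - 3*2²) + 81 = 2*(-3*4)/(-10 - 3*4) + 81 = 2*(-12)/(-10 - 12) + 81 = 2*(-12)/(-22) + 81 = 2*(-12)*(-1/22) + 81 = 12/11 + 81 = 903/11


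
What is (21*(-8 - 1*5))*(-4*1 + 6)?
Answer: -546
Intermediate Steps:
(21*(-8 - 1*5))*(-4*1 + 6) = (21*(-8 - 5))*(-4 + 6) = (21*(-13))*2 = -273*2 = -546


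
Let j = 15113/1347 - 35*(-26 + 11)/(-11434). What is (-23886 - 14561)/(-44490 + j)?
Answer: 592145238306/685045000153 ≈ 0.86439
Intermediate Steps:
j = 172094867/15401598 (j = 15113*(1/1347) - 35*(-15)*(-1/11434) = 15113/1347 + 525*(-1/11434) = 15113/1347 - 525/11434 = 172094867/15401598 ≈ 11.174)
(-23886 - 14561)/(-44490 + j) = (-23886 - 14561)/(-44490 + 172094867/15401598) = -38447/(-685045000153/15401598) = -38447*(-15401598/685045000153) = 592145238306/685045000153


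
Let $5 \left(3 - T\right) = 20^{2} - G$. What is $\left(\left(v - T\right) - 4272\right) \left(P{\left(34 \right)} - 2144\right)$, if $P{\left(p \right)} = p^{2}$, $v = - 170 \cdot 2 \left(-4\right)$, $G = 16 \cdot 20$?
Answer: $2864212$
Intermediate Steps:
$G = 320$
$T = -13$ ($T = 3 - \frac{20^{2} - 320}{5} = 3 - \frac{400 - 320}{5} = 3 - 16 = -13$)
$v = 1360$ ($v = \left(-170\right) \left(-8\right) = 1360$)
$\left(\left(v - T\right) - 4272\right) \left(P{\left(34 \right)} - 2144\right) = \left(\left(1360 - -13\right) - 4272\right) \left(34^{2} - 2144\right) = \left(\left(1360 + 13\right) - 4272\right) \left(1156 - 2144\right) = \left(1373 - 4272\right) \left(-988\right) = \left(-2899\right) \left(-988\right) = 2864212$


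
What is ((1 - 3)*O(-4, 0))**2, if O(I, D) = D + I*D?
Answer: 0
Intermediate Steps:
O(I, D) = D + D*I
((1 - 3)*O(-4, 0))**2 = ((1 - 3)*(0*(1 - 4)))**2 = (-0*(-3))**2 = (-2*0)**2 = 0**2 = 0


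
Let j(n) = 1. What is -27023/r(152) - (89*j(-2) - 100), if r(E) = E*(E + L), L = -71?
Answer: 108409/12312 ≈ 8.8051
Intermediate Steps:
r(E) = E*(-71 + E) (r(E) = E*(E - 71) = E*(-71 + E))
-27023/r(152) - (89*j(-2) - 100) = -27023*1/(152*(-71 + 152)) - (89*1 - 100) = -27023/(152*81) - (89 - 100) = -27023/12312 - 1*(-11) = -27023*1/12312 + 11 = -27023/12312 + 11 = 108409/12312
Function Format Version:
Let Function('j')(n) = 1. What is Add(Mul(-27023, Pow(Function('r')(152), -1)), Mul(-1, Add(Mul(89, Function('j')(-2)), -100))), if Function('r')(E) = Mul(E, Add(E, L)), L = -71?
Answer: Rational(108409, 12312) ≈ 8.8051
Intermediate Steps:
Function('r')(E) = Mul(E, Add(-71, E)) (Function('r')(E) = Mul(E, Add(E, -71)) = Mul(E, Add(-71, E)))
Add(Mul(-27023, Pow(Function('r')(152), -1)), Mul(-1, Add(Mul(89, Function('j')(-2)), -100))) = Add(Mul(-27023, Pow(Mul(152, Add(-71, 152)), -1)), Mul(-1, Add(Mul(89, 1), -100))) = Add(Mul(-27023, Pow(Mul(152, 81), -1)), Mul(-1, Add(89, -100))) = Add(Mul(-27023, Pow(12312, -1)), Mul(-1, -11)) = Add(Mul(-27023, Rational(1, 12312)), 11) = Add(Rational(-27023, 12312), 11) = Rational(108409, 12312)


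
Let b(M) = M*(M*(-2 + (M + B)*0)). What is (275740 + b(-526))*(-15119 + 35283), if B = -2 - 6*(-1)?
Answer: -5597768368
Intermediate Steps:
B = 4 (B = -2 - 1*(-6) = -2 + 6 = 4)
b(M) = -2*M² (b(M) = M*(M*(-2 + (M + 4)*0)) = M*(M*(-2 + (4 + M)*0)) = M*(M*(-2 + 0)) = M*(M*(-2)) = M*(-2*M) = -2*M²)
(275740 + b(-526))*(-15119 + 35283) = (275740 - 2*(-526)²)*(-15119 + 35283) = (275740 - 2*276676)*20164 = (275740 - 553352)*20164 = -277612*20164 = -5597768368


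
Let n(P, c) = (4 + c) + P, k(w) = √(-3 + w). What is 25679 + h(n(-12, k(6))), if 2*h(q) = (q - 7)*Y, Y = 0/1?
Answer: 25679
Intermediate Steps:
n(P, c) = 4 + P + c
Y = 0 (Y = 0*1 = 0)
h(q) = 0 (h(q) = ((q - 7)*0)/2 = ((-7 + q)*0)/2 = (½)*0 = 0)
25679 + h(n(-12, k(6))) = 25679 + 0 = 25679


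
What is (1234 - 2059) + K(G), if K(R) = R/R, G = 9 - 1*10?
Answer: -824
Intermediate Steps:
G = -1 (G = 9 - 10 = -1)
K(R) = 1
(1234 - 2059) + K(G) = (1234 - 2059) + 1 = -825 + 1 = -824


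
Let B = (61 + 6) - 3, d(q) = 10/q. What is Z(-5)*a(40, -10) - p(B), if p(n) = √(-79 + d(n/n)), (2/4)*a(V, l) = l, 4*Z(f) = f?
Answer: 25 - I*√69 ≈ 25.0 - 8.3066*I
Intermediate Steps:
Z(f) = f/4
a(V, l) = 2*l
B = 64 (B = 67 - 3 = 64)
p(n) = I*√69 (p(n) = √(-79 + 10/((n/n))) = √(-79 + 10/1) = √(-79 + 10*1) = √(-79 + 10) = √(-69) = I*√69)
Z(-5)*a(40, -10) - p(B) = ((¼)*(-5))*(2*(-10)) - I*√69 = -5/4*(-20) - I*√69 = 25 - I*√69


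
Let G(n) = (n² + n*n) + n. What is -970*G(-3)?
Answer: -14550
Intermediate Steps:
G(n) = n + 2*n² (G(n) = (n² + n²) + n = 2*n² + n = n + 2*n²)
-970*G(-3) = -(-2910)*(1 + 2*(-3)) = -(-2910)*(1 - 6) = -(-2910)*(-5) = -970*15 = -14550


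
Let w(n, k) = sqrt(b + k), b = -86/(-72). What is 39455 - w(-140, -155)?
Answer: 39455 - 7*I*sqrt(113)/6 ≈ 39455.0 - 12.402*I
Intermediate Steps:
b = 43/36 (b = -86*(-1/72) = 43/36 ≈ 1.1944)
w(n, k) = sqrt(43/36 + k)
39455 - w(-140, -155) = 39455 - sqrt(43 + 36*(-155))/6 = 39455 - sqrt(43 - 5580)/6 = 39455 - sqrt(-5537)/6 = 39455 - 7*I*sqrt(113)/6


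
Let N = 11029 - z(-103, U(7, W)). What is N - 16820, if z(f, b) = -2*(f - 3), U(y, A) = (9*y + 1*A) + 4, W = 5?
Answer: -6003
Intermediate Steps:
U(y, A) = 4 + A + 9*y (U(y, A) = (9*y + A) + 4 = (A + 9*y) + 4 = 4 + A + 9*y)
z(f, b) = 6 - 2*f (z(f, b) = -2*(-3 + f) = 6 - 2*f)
N = 10817 (N = 11029 - (6 - 2*(-103)) = 11029 - (6 + 206) = 11029 - 1*212 = 11029 - 212 = 10817)
N - 16820 = 10817 - 16820 = -6003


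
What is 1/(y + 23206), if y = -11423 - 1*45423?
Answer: -1/33640 ≈ -2.9727e-5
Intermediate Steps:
y = -56846 (y = -11423 - 45423 = -56846)
1/(y + 23206) = 1/(-56846 + 23206) = 1/(-33640) = -1/33640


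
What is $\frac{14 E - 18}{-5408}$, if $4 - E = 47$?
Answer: $\frac{155}{1352} \approx 0.11465$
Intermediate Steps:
$E = -43$ ($E = 4 - 47 = -43$)
$\frac{14 E - 18}{-5408} = \frac{14 \left(-43\right) - 18}{-5408} = \left(-602 - 18\right) \left(- \frac{1}{5408}\right) = \left(-620\right) \left(- \frac{1}{5408}\right) = \frac{155}{1352}$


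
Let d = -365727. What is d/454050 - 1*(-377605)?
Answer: 57150394841/151350 ≈ 3.7760e+5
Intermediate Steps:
d/454050 - 1*(-377605) = -365727/454050 - 1*(-377605) = -365727*1/454050 + 377605 = -121909/151350 + 377605 = 57150394841/151350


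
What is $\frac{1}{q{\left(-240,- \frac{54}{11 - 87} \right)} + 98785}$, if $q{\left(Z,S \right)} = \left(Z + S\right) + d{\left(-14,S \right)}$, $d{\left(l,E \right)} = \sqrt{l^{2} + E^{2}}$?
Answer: $\frac{3744737}{369027760932} - \frac{\sqrt{283753}}{369027760932} \approx 1.0146 \cdot 10^{-5}$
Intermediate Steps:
$d{\left(l,E \right)} = \sqrt{E^{2} + l^{2}}$
$q{\left(Z,S \right)} = S + Z + \sqrt{196 + S^{2}}$ ($q{\left(Z,S \right)} = \left(Z + S\right) + \sqrt{S^{2} + \left(-14\right)^{2}} = \left(S + Z\right) + \sqrt{S^{2} + 196} = \left(S + Z\right) + \sqrt{196 + S^{2}} = S + Z + \sqrt{196 + S^{2}}$)
$\frac{1}{q{\left(-240,- \frac{54}{11 - 87} \right)} + 98785} = \frac{1}{\left(- \frac{54}{11 - 87} - 240 + \sqrt{196 + \left(- \frac{54}{11 - 87}\right)^{2}}\right) + 98785} = \frac{1}{\left(- \frac{54}{-76} - 240 + \sqrt{196 + \left(- \frac{54}{-76}\right)^{2}}\right) + 98785} = \frac{1}{\left(\left(-54\right) \left(- \frac{1}{76}\right) - 240 + \sqrt{196 + \left(\left(-54\right) \left(- \frac{1}{76}\right)\right)^{2}}\right) + 98785} = \frac{1}{\left(\frac{27}{38} - 240 + \sqrt{196 + \left(\frac{27}{38}\right)^{2}}\right) + 98785} = \frac{1}{\left(\frac{27}{38} - 240 + \sqrt{196 + \frac{729}{1444}}\right) + 98785} = \frac{1}{\left(\frac{27}{38} - 240 + \sqrt{\frac{283753}{1444}}\right) + 98785} = \frac{1}{\left(\frac{27}{38} - 240 + \frac{\sqrt{283753}}{38}\right) + 98785} = \frac{1}{\left(- \frac{9093}{38} + \frac{\sqrt{283753}}{38}\right) + 98785} = \frac{1}{\frac{3744737}{38} + \frac{\sqrt{283753}}{38}}$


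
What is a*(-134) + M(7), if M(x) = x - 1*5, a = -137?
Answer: 18360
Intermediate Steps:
M(x) = -5 + x (M(x) = x - 5 = -5 + x)
a*(-134) + M(7) = -137*(-134) + (-5 + 7) = 18358 + 2 = 18360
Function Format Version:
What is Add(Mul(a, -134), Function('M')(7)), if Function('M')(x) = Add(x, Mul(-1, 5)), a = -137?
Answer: 18360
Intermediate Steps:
Function('M')(x) = Add(-5, x) (Function('M')(x) = Add(x, -5) = Add(-5, x))
Add(Mul(a, -134), Function('M')(7)) = Add(Mul(-137, -134), Add(-5, 7)) = Add(18358, 2) = 18360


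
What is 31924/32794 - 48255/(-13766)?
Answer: 1010970127/225721102 ≈ 4.4788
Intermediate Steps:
31924/32794 - 48255/(-13766) = 31924*(1/32794) - 48255*(-1/13766) = 15962/16397 + 48255/13766 = 1010970127/225721102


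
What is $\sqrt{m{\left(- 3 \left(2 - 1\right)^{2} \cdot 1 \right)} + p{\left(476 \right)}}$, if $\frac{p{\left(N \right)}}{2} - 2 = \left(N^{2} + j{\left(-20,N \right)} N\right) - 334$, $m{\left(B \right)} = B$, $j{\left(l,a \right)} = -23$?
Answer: $\sqrt{430589} \approx 656.19$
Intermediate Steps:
$p{\left(N \right)} = -664 - 46 N + 2 N^{2}$ ($p{\left(N \right)} = 4 + 2 \left(\left(N^{2} - 23 N\right) - 334\right) = 4 + 2 \left(-334 + N^{2} - 23 N\right) = 4 - \left(668 - 2 N^{2} + 46 N\right) = -664 - 46 N + 2 N^{2}$)
$\sqrt{m{\left(- 3 \left(2 - 1\right)^{2} \cdot 1 \right)} + p{\left(476 \right)}} = \sqrt{- 3 \left(2 - 1\right)^{2} \cdot 1 - \left(22560 - 453152\right)} = \sqrt{- 3 \cdot 1^{2} \cdot 1 - -430592} = \sqrt{\left(-3\right) 1 \cdot 1 - -430592} = \sqrt{\left(-3\right) 1 + 430592} = \sqrt{-3 + 430592} = \sqrt{430589}$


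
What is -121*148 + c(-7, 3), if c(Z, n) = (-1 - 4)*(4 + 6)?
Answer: -17958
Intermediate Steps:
c(Z, n) = -50 (c(Z, n) = -5*10 = -50)
-121*148 + c(-7, 3) = -121*148 - 50 = -17908 - 50 = -17958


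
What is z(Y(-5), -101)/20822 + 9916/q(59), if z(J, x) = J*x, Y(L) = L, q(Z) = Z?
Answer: 206500747/1228498 ≈ 168.09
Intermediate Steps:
z(Y(-5), -101)/20822 + 9916/q(59) = -5*(-101)/20822 + 9916/59 = 505*(1/20822) + 9916*(1/59) = 505/20822 + 9916/59 = 206500747/1228498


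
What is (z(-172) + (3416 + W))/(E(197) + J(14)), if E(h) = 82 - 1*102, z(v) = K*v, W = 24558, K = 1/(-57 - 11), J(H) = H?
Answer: -475601/102 ≈ -4662.8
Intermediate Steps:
K = -1/68 (K = 1/(-68) = -1/68 ≈ -0.014706)
z(v) = -v/68
E(h) = -20 (E(h) = 82 - 102 = -20)
(z(-172) + (3416 + W))/(E(197) + J(14)) = (-1/68*(-172) + (3416 + 24558))/(-20 + 14) = (43/17 + 27974)/(-6) = (475601/17)*(-⅙) = -475601/102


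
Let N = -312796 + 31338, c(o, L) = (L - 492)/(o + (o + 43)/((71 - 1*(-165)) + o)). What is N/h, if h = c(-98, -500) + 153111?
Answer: -3821918182/2079231165 ≈ -1.8381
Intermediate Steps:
c(o, L) = (-492 + L)/(o + (43 + o)/(236 + o)) (c(o, L) = (-492 + L)/(o + (43 + o)/((71 + 165) + o)) = (-492 + L)/(o + (43 + o)/(236 + o)))
h = 2079231165/13579 (h = (-116112 - 492*(-98) + 236*(-500) - 500*(-98))/(43 + (-98)² + 237*(-98)) + 153111 = (-116112 + 48216 - 118000 + 49000)/(43 + 9604 - 23226) + 153111 = -136896/(-13579) + 153111 = -1/13579*(-136896) + 153111 = 136896/13579 + 153111 = 2079231165/13579 ≈ 1.5312e+5)
N = -281458
N/h = -281458/2079231165/13579 = -281458*13579/2079231165 = -3821918182/2079231165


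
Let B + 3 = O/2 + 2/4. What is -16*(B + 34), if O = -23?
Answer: -320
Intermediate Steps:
B = -14 (B = -3 + (-23/2 + 2/4) = -3 + (-23*1/2 + 2*(1/4)) = -3 + (-23/2 + 1/2) = -3 - 11 = -14)
-16*(B + 34) = -16*(-14 + 34) = -16*20 = -320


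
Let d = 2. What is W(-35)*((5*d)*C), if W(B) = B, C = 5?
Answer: -1750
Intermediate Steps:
W(-35)*((5*d)*C) = -35*5*2*5 = -350*5 = -35*50 = -1750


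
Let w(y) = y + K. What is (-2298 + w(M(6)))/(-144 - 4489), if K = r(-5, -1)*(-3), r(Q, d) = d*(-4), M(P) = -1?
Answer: 2311/4633 ≈ 0.49881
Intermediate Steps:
r(Q, d) = -4*d
K = -12 (K = -4*(-1)*(-3) = 4*(-3) = -12)
w(y) = -12 + y (w(y) = y - 12 = -12 + y)
(-2298 + w(M(6)))/(-144 - 4489) = (-2298 + (-12 - 1))/(-144 - 4489) = (-2298 - 13)/(-4633) = -2311*(-1/4633) = 2311/4633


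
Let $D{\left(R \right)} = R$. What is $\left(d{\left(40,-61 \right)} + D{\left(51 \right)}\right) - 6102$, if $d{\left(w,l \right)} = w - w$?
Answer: $-6051$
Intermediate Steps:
$d{\left(w,l \right)} = 0$
$\left(d{\left(40,-61 \right)} + D{\left(51 \right)}\right) - 6102 = \left(0 + 51\right) - 6102 = 51 - 6102 = -6051$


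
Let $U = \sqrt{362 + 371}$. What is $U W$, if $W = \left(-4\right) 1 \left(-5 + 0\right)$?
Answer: $20 \sqrt{733} \approx 541.48$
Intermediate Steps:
$W = 20$ ($W = \left(-4\right) \left(-5\right) = 20$)
$U = \sqrt{733} \approx 27.074$
$U W = \sqrt{733} \cdot 20 = 20 \sqrt{733}$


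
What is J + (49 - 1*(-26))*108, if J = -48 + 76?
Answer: 8128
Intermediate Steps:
J = 28
J + (49 - 1*(-26))*108 = 28 + (49 - 1*(-26))*108 = 28 + (49 + 26)*108 = 28 + 75*108 = 28 + 8100 = 8128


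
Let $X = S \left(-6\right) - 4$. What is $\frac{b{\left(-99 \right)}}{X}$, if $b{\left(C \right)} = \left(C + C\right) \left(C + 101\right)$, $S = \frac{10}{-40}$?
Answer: $\frac{792}{5} \approx 158.4$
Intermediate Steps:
$S = - \frac{1}{4}$ ($S = 10 \left(- \frac{1}{40}\right) = - \frac{1}{4} \approx -0.25$)
$b{\left(C \right)} = 2 C \left(101 + C\right)$
$X = - \frac{5}{2}$ ($X = \left(- \frac{1}{4}\right) \left(-6\right) - 4 = \frac{3}{2} - 4 = - \frac{5}{2} \approx -2.5$)
$\frac{b{\left(-99 \right)}}{X} = \frac{2 \left(-99\right) \left(101 - 99\right)}{- \frac{5}{2}} = 2 \left(-99\right) 2 \left(- \frac{2}{5}\right) = \left(-396\right) \left(- \frac{2}{5}\right) = \frac{792}{5}$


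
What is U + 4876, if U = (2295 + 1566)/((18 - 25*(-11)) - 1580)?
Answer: 4873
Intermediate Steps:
U = -3 (U = 3861/((18 + 275) - 1580) = 3861/(293 - 1580) = 3861/(-1287) = 3861*(-1/1287) = -3)
U + 4876 = -3 + 4876 = 4873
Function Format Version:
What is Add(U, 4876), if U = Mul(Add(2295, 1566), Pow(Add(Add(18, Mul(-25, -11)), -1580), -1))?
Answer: 4873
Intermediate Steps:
U = -3 (U = Mul(3861, Pow(Add(Add(18, 275), -1580), -1)) = Mul(3861, Pow(Add(293, -1580), -1)) = Mul(3861, Pow(-1287, -1)) = Mul(3861, Rational(-1, 1287)) = -3)
Add(U, 4876) = Add(-3, 4876) = 4873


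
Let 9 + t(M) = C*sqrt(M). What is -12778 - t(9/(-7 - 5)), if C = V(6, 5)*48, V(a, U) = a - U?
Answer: -12769 - 24*I*sqrt(3) ≈ -12769.0 - 41.569*I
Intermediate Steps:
C = 48 (C = (6 - 1*5)*48 = (6 - 5)*48 = 1*48 = 48)
t(M) = -9 + 48*sqrt(M)
-12778 - t(9/(-7 - 5)) = -12778 - (-9 + 48*sqrt(9/(-7 - 5))) = -12778 - (-9 + 48*sqrt(9/(-12))) = -12778 - (-9 + 48*sqrt(-1/12*9)) = -12778 - (-9 + 48*sqrt(-3/4)) = -12778 - (-9 + 48*(I*sqrt(3)/2)) = -12778 - (-9 + 24*I*sqrt(3)) = -12778 + (9 - 24*I*sqrt(3)) = -12769 - 24*I*sqrt(3)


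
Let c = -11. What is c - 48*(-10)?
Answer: 469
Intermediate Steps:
c - 48*(-10) = -11 - 48*(-10) = -11 + 480 = 469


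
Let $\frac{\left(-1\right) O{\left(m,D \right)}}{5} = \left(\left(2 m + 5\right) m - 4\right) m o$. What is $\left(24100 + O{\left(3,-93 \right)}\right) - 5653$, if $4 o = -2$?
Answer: $\frac{37329}{2} \approx 18665.0$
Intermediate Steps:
$o = - \frac{1}{2}$ ($o = \frac{1}{4} \left(-2\right) = - \frac{1}{2} \approx -0.5$)
$O{\left(m,D \right)} = \frac{5 m \left(-4 + m \left(5 + 2 m\right)\right)}{2}$ ($O{\left(m,D \right)} = - 5 \left(\left(2 m + 5\right) m - 4\right) m \left(- \frac{1}{2}\right) = - 5 \left(\left(5 + 2 m\right) m - 4\right) m \left(- \frac{1}{2}\right) = - 5 \left(m \left(5 + 2 m\right) - 4\right) m \left(- \frac{1}{2}\right) = - 5 \left(-4 + m \left(5 + 2 m\right)\right) m \left(- \frac{1}{2}\right) = - 5 m \left(-4 + m \left(5 + 2 m\right)\right) \left(- \frac{1}{2}\right) = - 5 \left(- \frac{m \left(-4 + m \left(5 + 2 m\right)\right)}{2}\right) = \frac{5 m \left(-4 + m \left(5 + 2 m\right)\right)}{2}$)
$\left(24100 + O{\left(3,-93 \right)}\right) - 5653 = \left(24100 + \frac{5}{2} \cdot 3 \left(-4 + 2 \cdot 3^{2} + 5 \cdot 3\right)\right) - 5653 = \left(24100 + \frac{5}{2} \cdot 3 \left(-4 + 2 \cdot 9 + 15\right)\right) - 5653 = \left(24100 + \frac{5}{2} \cdot 3 \left(-4 + 18 + 15\right)\right) - 5653 = \left(24100 + \frac{5}{2} \cdot 3 \cdot 29\right) - 5653 = \left(24100 + \frac{435}{2}\right) - 5653 = \frac{48635}{2} - 5653 = \frac{37329}{2}$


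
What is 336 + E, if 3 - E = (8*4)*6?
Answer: 147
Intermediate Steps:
E = -189 (E = 3 - 8*4*6 = 3 - 32*6 = 3 - 1*192 = 3 - 192 = -189)
336 + E = 336 - 189 = 147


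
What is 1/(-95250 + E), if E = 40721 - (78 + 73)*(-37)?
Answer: -1/48942 ≈ -2.0432e-5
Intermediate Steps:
E = 46308 (E = 40721 - 151*(-37) = 40721 - 1*(-5587) = 40721 + 5587 = 46308)
1/(-95250 + E) = 1/(-95250 + 46308) = 1/(-48942) = -1/48942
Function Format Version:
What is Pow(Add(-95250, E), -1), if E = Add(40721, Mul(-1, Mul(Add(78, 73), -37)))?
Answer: Rational(-1, 48942) ≈ -2.0432e-5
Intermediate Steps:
E = 46308 (E = Add(40721, Mul(-1, Mul(151, -37))) = Add(40721, Mul(-1, -5587)) = Add(40721, 5587) = 46308)
Pow(Add(-95250, E), -1) = Pow(Add(-95250, 46308), -1) = Pow(-48942, -1) = Rational(-1, 48942)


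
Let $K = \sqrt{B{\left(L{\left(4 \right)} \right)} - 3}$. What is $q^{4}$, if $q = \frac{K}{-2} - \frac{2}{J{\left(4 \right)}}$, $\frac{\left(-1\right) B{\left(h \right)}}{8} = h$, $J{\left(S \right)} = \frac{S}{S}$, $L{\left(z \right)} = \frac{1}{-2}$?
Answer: $\frac{625}{16} \approx 39.063$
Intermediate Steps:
$L{\left(z \right)} = - \frac{1}{2}$
$J{\left(S \right)} = 1$
$B{\left(h \right)} = - 8 h$
$K = 1$ ($K = \sqrt{\left(-8\right) \left(- \frac{1}{2}\right) - 3} = \sqrt{4 - 3} = \sqrt{1} = 1$)
$q = - \frac{5}{2}$ ($q = 1 \frac{1}{-2} - \frac{2}{1} = 1 \left(- \frac{1}{2}\right) - 2 = - \frac{1}{2} - 2 = - \frac{5}{2} \approx -2.5$)
$q^{4} = \left(- \frac{5}{2}\right)^{4} = \frac{625}{16}$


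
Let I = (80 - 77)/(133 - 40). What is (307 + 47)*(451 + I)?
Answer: 4949628/31 ≈ 1.5967e+5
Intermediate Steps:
I = 1/31 (I = 3/93 = 3*(1/93) = 1/31 ≈ 0.032258)
(307 + 47)*(451 + I) = (307 + 47)*(451 + 1/31) = 354*(13982/31) = 4949628/31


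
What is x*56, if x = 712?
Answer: 39872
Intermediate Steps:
x*56 = 712*56 = 39872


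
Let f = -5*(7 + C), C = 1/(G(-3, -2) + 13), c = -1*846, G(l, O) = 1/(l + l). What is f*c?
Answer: 2305350/77 ≈ 29940.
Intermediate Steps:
G(l, O) = 1/(2*l)
c = -846
C = 6/77 (C = 1/((½)/(-3) + 13) = 1/((½)*(-⅓) + 13) = 1/(-⅙ + 13) = 1/(77/6) = 6/77 ≈ 0.077922)
f = -2725/77 (f = -5*(7 + 6/77) = -5*545/77 = -2725/77 ≈ -35.390)
f*c = -2725/77*(-846) = 2305350/77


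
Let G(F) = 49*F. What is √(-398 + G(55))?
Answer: √2297 ≈ 47.927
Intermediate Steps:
√(-398 + G(55)) = √(-398 + 49*55) = √(-398 + 2695) = √2297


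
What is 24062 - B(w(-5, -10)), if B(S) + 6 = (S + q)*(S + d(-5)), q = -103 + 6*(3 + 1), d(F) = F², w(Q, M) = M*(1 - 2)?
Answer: 26483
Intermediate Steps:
w(Q, M) = -M (w(Q, M) = M*(-1) = -M)
q = -79 (q = -103 + 6*4 = -103 + 24 = -79)
B(S) = -6 + (-79 + S)*(25 + S) (B(S) = -6 + (S - 79)*(S + (-5)²) = -6 + (-79 + S)*(S + 25) = -6 + (-79 + S)*(25 + S))
24062 - B(w(-5, -10)) = 24062 - (-1981 + (-1*(-10))² - (-54)*(-10)) = 24062 - (-1981 + 10² - 54*10) = 24062 - (-1981 + 100 - 540) = 24062 - 1*(-2421) = 24062 + 2421 = 26483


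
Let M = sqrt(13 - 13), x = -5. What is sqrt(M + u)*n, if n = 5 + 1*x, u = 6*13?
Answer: 0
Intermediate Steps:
M = 0 (M = sqrt(0) = 0)
u = 78
n = 0 (n = 5 + 1*(-5) = 5 - 5 = 0)
sqrt(M + u)*n = sqrt(0 + 78)*0 = sqrt(78)*0 = 0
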